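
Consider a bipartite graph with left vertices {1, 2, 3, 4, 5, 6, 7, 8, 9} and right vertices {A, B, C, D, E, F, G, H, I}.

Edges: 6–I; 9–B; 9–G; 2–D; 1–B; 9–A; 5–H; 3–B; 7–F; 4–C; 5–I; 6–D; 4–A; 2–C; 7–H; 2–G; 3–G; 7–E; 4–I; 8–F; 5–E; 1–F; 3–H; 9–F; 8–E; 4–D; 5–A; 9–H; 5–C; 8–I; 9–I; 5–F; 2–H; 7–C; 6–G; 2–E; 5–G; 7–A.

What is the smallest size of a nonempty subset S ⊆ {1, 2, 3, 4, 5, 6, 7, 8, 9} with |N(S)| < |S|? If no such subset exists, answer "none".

none

A matching saturating every left vertex exists, for instance 1→B, 2→E, 3→H, 4→C, 5→I, 6→D, 7→A, 8→F, 9→G.
By Hall's marriage theorem, this means |N(S)| ≥ |S| for every subset S, so no violating subset exists.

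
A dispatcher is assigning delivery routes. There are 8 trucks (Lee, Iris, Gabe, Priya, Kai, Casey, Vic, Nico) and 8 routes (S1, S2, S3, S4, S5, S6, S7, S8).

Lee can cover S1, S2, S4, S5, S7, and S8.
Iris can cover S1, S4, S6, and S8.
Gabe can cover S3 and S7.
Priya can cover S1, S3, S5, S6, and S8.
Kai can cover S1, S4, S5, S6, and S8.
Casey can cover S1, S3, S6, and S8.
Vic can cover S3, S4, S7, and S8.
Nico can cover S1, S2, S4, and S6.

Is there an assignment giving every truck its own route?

Yes

A valid assignment of size 8: Lee-S7, Iris-S4, Gabe-S3, Priya-S6, Kai-S5, Casey-S1, Vic-S8, Nico-S2.
Every truck is matched, so this is a perfect matching.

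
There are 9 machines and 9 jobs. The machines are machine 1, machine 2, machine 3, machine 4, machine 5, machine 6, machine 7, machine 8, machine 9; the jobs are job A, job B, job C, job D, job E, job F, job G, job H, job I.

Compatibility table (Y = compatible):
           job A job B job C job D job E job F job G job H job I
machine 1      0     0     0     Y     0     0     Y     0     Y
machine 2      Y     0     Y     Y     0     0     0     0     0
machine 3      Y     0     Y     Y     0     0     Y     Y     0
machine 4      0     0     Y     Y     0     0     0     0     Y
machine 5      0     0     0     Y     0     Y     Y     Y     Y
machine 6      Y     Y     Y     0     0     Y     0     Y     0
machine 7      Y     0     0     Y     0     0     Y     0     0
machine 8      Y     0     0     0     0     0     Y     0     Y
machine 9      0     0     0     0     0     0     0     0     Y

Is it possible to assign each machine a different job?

The set {machine 1, machine 2, machine 4, machine 7, machine 8, machine 9} has only 5 neighbours ({job A, job C, job D, job G, job I}), so by Hall's theorem at most 8 of the 9 machines can be matched.
Hence no matching covers every machine.

No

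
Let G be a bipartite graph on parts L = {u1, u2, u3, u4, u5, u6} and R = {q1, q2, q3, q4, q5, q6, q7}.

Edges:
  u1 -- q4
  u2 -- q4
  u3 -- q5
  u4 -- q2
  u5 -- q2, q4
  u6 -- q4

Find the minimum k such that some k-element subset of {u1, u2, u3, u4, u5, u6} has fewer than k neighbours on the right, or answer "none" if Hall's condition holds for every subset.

2

Take S = {u1, u2}. Its neighbourhood is {q4}, so |N(S)| = 1 < |S| = 2.
No single vertex violates Hall's condition since each has at least one neighbour, so 2 is the minimum.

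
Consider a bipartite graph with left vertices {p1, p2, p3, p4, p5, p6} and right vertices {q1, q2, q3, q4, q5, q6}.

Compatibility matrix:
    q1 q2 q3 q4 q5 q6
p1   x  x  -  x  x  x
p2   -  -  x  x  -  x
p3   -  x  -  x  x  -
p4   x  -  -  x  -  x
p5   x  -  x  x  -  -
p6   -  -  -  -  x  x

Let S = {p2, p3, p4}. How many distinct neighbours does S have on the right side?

6

The union of neighbours of {p2, p3, p4} is {q1, q2, q3, q4, q5, q6}, which has 6 elements.
Since |N(S)| = 6 ≥ |S| = 3, Hall's condition holds for this subset.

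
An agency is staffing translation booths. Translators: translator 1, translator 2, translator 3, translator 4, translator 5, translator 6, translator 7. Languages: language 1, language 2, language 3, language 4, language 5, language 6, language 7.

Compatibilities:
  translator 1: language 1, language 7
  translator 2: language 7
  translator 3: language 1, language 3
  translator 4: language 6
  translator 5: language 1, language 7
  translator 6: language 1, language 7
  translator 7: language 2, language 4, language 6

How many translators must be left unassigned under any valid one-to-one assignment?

2

For example, pair translator 1→language 1, translator 2→language 7, translator 3→language 3, translator 4→language 6, translator 7→language 2.
The set {translator 1, translator 2, translator 5, translator 6} has only 2 neighbours ({language 1, language 7}), so by Hall's theorem at most 5 of the 7 translators can be matched.
That matches 5 of the 7, leaving 2 unmatched; no matching can do better.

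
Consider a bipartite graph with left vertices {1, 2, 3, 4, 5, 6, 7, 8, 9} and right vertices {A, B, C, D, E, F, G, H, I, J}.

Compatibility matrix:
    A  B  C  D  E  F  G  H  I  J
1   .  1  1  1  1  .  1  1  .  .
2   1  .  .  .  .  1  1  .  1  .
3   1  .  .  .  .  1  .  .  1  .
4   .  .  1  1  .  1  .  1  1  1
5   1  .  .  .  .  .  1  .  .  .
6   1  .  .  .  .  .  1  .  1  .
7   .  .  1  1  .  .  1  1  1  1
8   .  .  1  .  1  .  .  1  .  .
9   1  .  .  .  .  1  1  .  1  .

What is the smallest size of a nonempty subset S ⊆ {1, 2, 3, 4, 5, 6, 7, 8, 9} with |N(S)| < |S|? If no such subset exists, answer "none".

Take S = {2, 3, 5, 6, 9}. Its neighbourhood is {A, F, G, I}, so |N(S)| = 4 < |S| = 5.
Every subset of size less than 5 has at least as many neighbours as members, so 5 is the minimum.

5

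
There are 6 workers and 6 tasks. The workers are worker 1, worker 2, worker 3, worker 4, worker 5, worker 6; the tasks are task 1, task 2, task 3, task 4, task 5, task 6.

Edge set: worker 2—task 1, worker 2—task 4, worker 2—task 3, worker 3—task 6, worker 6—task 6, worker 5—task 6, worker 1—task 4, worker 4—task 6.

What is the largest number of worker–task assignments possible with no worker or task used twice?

3

A valid assignment of size 3: worker 1→task 4, worker 2→task 1, worker 3→task 6.
The set {worker 3, worker 4, worker 5, worker 6} has only 1 neighbour ({task 6}), so by Hall's theorem at most 3 of the 6 workers can be matched.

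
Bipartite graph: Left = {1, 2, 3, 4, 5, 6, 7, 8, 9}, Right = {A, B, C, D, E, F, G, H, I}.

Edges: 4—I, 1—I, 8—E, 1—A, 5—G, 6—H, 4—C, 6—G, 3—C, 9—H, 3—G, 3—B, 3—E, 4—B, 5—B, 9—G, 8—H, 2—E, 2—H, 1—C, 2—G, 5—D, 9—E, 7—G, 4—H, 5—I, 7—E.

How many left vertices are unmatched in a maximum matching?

A valid assignment of size 7: 1–I, 2–G, 3–B, 4–C, 5–D, 6–H, 7–E.
The set {2, 6, 7, 8, 9} has only 3 neighbours ({E, G, H}), so by Hall's theorem at most 7 of the 9 left vertices can be matched.
That matches 7 of the 9, leaving 2 unmatched; no matching can do better.

2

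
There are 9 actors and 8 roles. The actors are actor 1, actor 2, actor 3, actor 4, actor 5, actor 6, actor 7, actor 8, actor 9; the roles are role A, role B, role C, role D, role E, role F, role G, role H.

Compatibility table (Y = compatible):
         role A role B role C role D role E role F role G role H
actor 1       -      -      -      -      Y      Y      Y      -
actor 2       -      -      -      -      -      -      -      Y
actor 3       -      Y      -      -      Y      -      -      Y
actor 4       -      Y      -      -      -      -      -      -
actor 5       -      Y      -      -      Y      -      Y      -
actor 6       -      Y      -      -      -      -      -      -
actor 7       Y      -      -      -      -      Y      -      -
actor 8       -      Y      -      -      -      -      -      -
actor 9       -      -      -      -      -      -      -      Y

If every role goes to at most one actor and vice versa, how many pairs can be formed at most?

6

For example, pair actor 1→role F, actor 2→role H, actor 3→role E, actor 4→role B, actor 5→role G, actor 7→role A.
The set {actor 2, actor 4, actor 6, actor 8, actor 9} has only 2 neighbours ({role B, role H}), so by Hall's theorem at most 6 of the 9 actors can be matched.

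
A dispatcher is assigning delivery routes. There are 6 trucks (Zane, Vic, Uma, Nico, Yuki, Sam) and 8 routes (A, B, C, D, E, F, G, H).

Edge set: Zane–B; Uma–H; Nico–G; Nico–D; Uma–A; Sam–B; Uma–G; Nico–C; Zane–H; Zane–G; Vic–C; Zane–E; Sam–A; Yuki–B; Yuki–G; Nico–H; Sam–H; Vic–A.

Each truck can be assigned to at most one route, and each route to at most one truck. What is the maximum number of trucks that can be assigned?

One maximum matching: Zane–E, Vic–A, Uma–H, Nico–C, Yuki–G, Sam–B.
This saturates every truck, so 6 is the maximum.

6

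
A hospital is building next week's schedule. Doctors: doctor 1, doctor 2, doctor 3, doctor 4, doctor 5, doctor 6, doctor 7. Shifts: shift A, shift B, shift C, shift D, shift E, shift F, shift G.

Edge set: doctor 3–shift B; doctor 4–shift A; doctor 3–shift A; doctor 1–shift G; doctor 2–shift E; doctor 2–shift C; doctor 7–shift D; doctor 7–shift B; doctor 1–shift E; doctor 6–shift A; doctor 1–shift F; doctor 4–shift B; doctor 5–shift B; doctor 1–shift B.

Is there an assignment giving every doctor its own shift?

The set {doctor 3, doctor 4, doctor 5, doctor 6} has only 2 neighbours ({shift A, shift B}), so by Hall's theorem at most 5 of the 7 doctors can be matched.
Hence no matching covers every doctor.

No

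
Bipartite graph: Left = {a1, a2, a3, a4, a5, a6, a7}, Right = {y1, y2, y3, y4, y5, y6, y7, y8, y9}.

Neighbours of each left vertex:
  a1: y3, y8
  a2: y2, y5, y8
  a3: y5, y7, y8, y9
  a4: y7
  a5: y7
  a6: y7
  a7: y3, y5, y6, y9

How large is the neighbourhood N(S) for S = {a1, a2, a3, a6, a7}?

The union of neighbours of {a1, a2, a3, a6, a7} is {y2, y3, y5, y6, y7, y8, y9}, which has 7 elements.
Since |N(S)| = 7 ≥ |S| = 5, Hall's condition holds for this subset.

7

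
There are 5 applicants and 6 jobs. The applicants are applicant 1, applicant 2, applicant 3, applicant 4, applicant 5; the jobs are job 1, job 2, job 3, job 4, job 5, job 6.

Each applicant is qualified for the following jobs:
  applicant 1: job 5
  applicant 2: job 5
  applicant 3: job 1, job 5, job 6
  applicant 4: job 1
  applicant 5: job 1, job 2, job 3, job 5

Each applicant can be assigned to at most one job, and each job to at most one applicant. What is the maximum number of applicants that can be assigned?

4

A valid assignment of size 4: applicant 1–job 5, applicant 3–job 6, applicant 4–job 1, applicant 5–job 2.
The set {applicant 1, applicant 2} has only 1 neighbour ({job 5}), so by Hall's theorem at most 4 of the 5 applicants can be matched.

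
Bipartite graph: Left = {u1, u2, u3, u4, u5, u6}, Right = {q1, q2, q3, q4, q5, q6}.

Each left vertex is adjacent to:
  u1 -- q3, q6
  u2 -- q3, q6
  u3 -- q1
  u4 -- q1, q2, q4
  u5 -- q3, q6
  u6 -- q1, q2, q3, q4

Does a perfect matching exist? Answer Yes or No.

No

The set {u1, u2, u5} has only 2 neighbours ({q3, q6}), so by Hall's theorem at most 5 of the 6 left vertices can be matched.
Hence no matching covers every left vertex.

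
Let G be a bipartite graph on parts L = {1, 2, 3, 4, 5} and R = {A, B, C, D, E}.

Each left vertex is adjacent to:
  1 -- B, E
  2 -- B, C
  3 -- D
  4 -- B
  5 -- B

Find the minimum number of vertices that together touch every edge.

4

The 4 edges 1–E, 2–C, 3–D, 4–B form a matching, so any vertex cover needs at least 4 vertices (one per matched edge).
Conversely {1, 2, 3, B} meets every edge and has exactly 4 vertices, so 4 is optimal.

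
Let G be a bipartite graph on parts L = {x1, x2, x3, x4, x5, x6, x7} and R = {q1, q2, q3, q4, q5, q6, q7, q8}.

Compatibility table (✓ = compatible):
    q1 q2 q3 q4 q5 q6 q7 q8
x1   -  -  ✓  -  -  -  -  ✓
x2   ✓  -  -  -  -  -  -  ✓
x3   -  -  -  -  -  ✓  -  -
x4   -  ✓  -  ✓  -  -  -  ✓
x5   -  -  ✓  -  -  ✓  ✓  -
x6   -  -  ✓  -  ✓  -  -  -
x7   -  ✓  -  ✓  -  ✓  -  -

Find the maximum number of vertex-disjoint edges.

A valid assignment of size 7: x1→q3, x2→q1, x3→q6, x4→q8, x5→q7, x6→q5, x7→q2.
All 7 left vertices are matched, so no larger matching exists.

7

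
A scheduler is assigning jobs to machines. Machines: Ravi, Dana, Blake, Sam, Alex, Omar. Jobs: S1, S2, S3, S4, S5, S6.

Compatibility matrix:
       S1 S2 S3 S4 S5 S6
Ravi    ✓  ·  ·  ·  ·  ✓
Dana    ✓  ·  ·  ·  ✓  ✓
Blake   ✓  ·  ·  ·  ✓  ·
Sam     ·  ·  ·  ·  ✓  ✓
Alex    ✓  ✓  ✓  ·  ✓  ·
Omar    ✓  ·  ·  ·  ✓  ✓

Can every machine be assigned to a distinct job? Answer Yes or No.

The set {Ravi, Dana, Blake, Sam, Omar} has only 3 neighbours ({S1, S5, S6}), so by Hall's theorem at most 4 of the 6 machines can be matched.
Hence no matching covers every machine.

No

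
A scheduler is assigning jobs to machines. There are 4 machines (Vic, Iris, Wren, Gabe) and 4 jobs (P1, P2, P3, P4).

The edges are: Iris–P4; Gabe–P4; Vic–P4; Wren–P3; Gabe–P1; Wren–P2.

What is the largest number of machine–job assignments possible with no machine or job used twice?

One maximum matching: Vic→P4, Wren→P3, Gabe→P1.
The set {Vic, Iris} has only 1 neighbour ({P4}), so by Hall's theorem at most 3 of the 4 machines can be matched.

3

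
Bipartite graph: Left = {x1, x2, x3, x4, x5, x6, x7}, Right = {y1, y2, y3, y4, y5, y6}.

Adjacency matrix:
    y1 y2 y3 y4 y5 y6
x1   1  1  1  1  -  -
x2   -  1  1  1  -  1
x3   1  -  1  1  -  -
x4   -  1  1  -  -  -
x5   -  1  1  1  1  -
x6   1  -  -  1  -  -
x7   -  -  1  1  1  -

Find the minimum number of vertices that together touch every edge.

6

A maximum matching has 6 edges (e.g. x1–y3, x2–y6, x3–y4, x4–y2, x5–y5, x6–y1).
By König's theorem the minimum vertex cover has the same size. One such cover is {x2, y1, y2, y3, y4, y5}.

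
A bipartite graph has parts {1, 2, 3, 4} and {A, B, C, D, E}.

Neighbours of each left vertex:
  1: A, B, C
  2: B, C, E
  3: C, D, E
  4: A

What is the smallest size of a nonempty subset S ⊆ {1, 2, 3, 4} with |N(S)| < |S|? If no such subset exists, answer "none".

none

A matching saturating every left vertex exists, for instance 1→C, 2→B, 3→E, 4→A.
By Hall's marriage theorem, this means |N(S)| ≥ |S| for every subset S, so no violating subset exists.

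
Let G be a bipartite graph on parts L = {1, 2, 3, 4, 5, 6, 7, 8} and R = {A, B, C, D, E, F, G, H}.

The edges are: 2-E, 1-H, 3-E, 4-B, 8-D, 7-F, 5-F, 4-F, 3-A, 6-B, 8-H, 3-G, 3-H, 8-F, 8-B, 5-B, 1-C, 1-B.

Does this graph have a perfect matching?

No

The set {4, 5, 6, 7} has only 2 neighbours ({B, F}), so by Hall's theorem at most 6 of the 8 left vertices can be matched.
Hence no matching covers every left vertex.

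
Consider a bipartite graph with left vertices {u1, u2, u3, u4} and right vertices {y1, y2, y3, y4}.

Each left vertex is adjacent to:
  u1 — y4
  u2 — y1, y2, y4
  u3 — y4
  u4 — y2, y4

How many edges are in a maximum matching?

A valid assignment of size 3: u1–y4, u2–y1, u4–y2.
The set {u1, u3} has only 1 neighbour ({y4}), so by Hall's theorem at most 3 of the 4 left vertices can be matched.

3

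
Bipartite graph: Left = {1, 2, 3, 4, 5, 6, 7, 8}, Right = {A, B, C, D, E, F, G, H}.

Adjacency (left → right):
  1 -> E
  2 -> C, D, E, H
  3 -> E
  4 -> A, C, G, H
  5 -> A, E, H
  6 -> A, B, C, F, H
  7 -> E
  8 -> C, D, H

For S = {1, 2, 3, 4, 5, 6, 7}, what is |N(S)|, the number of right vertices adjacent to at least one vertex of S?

8

The union of neighbours of {1, 2, 3, 4, 5, 6, 7} is {A, B, C, D, E, F, G, H}, which has 8 elements.
Since |N(S)| = 8 ≥ |S| = 7, Hall's condition holds for this subset.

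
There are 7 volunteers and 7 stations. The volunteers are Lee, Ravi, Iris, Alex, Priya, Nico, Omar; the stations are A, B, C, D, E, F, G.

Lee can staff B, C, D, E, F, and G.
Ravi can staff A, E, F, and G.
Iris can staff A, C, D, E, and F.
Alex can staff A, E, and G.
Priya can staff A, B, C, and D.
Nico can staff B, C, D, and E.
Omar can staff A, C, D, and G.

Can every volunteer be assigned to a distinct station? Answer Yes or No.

A valid assignment of size 7: Lee–E, Ravi–F, Iris–D, Alex–A, Priya–C, Nico–B, Omar–G.
All 7 volunteers are covered.

Yes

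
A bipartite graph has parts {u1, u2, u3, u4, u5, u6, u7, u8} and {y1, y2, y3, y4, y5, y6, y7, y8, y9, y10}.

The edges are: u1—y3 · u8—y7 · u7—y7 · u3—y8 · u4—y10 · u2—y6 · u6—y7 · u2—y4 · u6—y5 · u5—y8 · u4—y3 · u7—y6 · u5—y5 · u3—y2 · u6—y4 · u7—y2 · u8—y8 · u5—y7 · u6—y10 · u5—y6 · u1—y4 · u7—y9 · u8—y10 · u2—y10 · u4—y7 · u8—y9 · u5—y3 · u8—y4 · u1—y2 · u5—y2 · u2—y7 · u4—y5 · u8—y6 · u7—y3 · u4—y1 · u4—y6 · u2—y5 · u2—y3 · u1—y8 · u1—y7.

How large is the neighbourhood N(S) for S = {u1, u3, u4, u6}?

9

The union of neighbours of {u1, u3, u4, u6} is {y1, y2, y3, y4, y5, y6, y7, y8, y10}, which has 9 elements.
Since |N(S)| = 9 ≥ |S| = 4, Hall's condition holds for this subset.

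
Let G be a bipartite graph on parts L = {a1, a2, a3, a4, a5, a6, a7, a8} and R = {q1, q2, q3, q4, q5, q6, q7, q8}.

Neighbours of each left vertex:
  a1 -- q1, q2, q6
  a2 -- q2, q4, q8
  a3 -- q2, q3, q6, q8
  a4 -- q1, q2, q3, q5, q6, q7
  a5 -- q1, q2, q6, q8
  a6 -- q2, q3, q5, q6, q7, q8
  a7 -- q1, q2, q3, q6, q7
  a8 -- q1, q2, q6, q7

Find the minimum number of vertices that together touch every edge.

{a1, a2, a3, a4, a5, a6, a7, a8} is a vertex cover of size 8: every edge has an endpoint in this set.
No smaller cover exists because a1–q1, a2–q4, a3–q3, a4–q5, a5–q2, a6–q8, a7–q7, a8–q6 is a matching of size 8, and a cover must include an endpoint of each of these disjoint edges (König's theorem).

8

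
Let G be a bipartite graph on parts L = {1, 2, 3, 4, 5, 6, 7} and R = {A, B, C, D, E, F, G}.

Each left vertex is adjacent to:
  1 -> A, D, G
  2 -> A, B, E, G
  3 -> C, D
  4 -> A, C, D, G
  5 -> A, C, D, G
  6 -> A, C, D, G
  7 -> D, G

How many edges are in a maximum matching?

For example, pair 1→A, 2→B, 3→D, 4→C, 5→G.
The set {1, 3, 4, 5, 6, 7} has only 4 neighbours ({A, C, D, G}), so by Hall's theorem at most 5 of the 7 left vertices can be matched.

5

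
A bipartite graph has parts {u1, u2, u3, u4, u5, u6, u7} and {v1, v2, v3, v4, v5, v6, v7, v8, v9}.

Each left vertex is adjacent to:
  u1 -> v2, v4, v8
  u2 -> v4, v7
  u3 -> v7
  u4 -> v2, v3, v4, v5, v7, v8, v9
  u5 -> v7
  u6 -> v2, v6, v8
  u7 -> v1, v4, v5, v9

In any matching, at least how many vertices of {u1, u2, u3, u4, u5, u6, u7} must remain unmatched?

1

A valid assignment of size 6: u1-v8, u2-v4, u3-v7, u4-v3, u6-v2, u7-v1.
The set {u3, u5} has only 1 neighbour ({v7}), so by Hall's theorem at most 6 of the 7 left vertices can be matched.
That matches 6 of the 7, leaving 1 unmatched; no matching can do better.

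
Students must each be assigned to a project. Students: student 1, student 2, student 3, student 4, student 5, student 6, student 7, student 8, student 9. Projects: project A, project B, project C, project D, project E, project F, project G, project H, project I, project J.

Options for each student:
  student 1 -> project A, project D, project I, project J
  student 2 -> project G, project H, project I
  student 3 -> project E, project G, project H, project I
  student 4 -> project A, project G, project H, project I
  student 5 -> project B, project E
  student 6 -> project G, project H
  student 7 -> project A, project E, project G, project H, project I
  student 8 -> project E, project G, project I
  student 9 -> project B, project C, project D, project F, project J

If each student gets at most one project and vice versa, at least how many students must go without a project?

For example, pair student 1–project J, student 2–project I, student 3–project E, student 4–project A, student 5–project B, student 6–project H, student 7–project G, student 9–project F.
The set {student 2, student 3, student 4, student 6, student 7, student 8} has only 5 neighbours ({project A, project E, project G, project H, project I}), so by Hall's theorem at most 8 of the 9 students can be matched.
That matches 8 of the 9, leaving 1 unmatched; no matching can do better.

1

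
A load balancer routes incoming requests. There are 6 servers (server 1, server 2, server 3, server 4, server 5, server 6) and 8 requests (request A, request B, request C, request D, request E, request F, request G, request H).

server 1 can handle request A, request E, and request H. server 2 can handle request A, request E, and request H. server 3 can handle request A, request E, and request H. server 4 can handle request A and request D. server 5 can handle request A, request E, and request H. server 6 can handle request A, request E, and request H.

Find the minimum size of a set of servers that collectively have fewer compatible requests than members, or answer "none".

4

Take S = {server 1, server 2, server 3, server 5}. Its neighbourhood is {request A, request E, request H}, so |N(S)| = 3 < |S| = 4.
Every subset of size less than 4 has at least as many neighbours as members, so 4 is the minimum.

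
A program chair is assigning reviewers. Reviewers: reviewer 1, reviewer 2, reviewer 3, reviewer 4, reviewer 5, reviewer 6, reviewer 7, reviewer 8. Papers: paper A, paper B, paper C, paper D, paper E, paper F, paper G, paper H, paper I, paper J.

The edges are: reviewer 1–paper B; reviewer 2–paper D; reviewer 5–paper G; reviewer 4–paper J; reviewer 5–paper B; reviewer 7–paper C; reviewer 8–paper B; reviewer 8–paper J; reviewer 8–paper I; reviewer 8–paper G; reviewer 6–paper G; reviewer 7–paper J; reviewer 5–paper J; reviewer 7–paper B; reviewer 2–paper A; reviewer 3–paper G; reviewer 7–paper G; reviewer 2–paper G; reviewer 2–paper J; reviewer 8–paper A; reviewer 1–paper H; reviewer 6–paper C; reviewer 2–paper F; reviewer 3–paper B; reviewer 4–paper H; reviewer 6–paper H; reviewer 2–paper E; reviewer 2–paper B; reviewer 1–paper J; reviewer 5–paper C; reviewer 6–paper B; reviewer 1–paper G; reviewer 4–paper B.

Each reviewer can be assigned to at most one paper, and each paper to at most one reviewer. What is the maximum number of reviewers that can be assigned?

7

For example, pair reviewer 1-paper H, reviewer 2-paper E, reviewer 3-paper G, reviewer 4-paper J, reviewer 5-paper C, reviewer 6-paper B, reviewer 8-paper I.
The set {reviewer 1, reviewer 3, reviewer 4, reviewer 5, reviewer 6, reviewer 7} has only 5 neighbours ({paper B, paper C, paper G, paper H, paper J}), so by Hall's theorem at most 7 of the 8 reviewers can be matched.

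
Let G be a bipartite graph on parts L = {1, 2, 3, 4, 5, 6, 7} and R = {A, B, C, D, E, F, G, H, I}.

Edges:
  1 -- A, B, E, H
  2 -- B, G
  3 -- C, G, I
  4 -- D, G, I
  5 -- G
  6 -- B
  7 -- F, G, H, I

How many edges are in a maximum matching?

6

One maximum matching: 1-E, 2-B, 3-C, 4-D, 5-G, 7-F.
The set {2, 5, 6} has only 2 neighbours ({B, G}), so by Hall's theorem at most 6 of the 7 left vertices can be matched.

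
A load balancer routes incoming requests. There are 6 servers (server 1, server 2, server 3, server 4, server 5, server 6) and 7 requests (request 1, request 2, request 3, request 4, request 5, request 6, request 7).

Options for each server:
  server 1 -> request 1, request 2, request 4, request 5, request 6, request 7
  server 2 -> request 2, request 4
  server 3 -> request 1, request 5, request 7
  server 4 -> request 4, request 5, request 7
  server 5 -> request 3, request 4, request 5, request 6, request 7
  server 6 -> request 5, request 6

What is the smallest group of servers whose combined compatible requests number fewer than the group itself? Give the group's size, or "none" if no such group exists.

none

A matching saturating every server exists, for instance server 1→request 7, server 2→request 2, server 3→request 1, server 4→request 5, server 5→request 4, server 6→request 6.
By Hall's marriage theorem, this means |N(S)| ≥ |S| for every subset S, so no violating subset exists.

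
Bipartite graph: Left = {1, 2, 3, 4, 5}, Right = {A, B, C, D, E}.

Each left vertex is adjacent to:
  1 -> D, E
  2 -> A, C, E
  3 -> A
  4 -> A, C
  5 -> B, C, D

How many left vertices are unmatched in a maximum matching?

A valid assignment of size 5: 1→D, 2→E, 3→A, 4→C, 5→B.
This saturates every left vertex, so 5 is the maximum.
That matches 5 of the 5, leaving 0 unmatched; no matching can do better.

0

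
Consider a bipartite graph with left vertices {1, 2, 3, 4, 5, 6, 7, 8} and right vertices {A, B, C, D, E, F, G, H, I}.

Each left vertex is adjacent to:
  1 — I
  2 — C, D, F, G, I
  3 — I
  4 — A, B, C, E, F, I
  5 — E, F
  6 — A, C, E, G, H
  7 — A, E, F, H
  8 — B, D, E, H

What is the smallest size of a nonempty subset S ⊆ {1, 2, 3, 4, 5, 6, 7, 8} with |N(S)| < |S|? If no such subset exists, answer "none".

2

Take S = {1, 3}. Its neighbourhood is {I}, so |N(S)| = 1 < |S| = 2.
No single vertex violates Hall's condition since each has at least one neighbour, so 2 is the minimum.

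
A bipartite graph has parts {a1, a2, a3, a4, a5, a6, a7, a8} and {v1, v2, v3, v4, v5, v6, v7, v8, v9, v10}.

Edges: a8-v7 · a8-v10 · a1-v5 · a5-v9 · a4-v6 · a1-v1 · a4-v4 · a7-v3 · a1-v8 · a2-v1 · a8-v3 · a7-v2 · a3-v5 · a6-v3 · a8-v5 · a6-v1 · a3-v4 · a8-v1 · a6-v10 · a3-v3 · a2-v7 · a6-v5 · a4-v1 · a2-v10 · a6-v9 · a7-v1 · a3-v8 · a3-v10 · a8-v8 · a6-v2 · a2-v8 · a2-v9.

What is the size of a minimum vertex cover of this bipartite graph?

8

A maximum matching has 8 edges (e.g. a1–v8, a2–v1, a3–v5, a4–v6, a5–v9, a6–v3, a7–v2, a8–v10).
By König's theorem the minimum vertex cover has the same size. One such cover is {a1, a2, a3, a4, a5, a6, a7, a8}.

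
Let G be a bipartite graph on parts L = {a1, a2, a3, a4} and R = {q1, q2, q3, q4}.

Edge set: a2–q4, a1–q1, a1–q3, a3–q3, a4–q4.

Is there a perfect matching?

The set {a2, a4} has only 1 neighbour ({q4}), so by Hall's theorem at most 3 of the 4 left vertices can be matched.
Hence no matching covers every left vertex.

No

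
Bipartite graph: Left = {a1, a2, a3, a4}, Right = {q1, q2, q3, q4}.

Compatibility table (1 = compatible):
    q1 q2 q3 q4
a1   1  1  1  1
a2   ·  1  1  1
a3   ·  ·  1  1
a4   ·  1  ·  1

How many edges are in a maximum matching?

4

A valid assignment of size 4: a1-q1, a2-q3, a3-q4, a4-q2.
All 4 left vertices are matched, so no larger matching exists.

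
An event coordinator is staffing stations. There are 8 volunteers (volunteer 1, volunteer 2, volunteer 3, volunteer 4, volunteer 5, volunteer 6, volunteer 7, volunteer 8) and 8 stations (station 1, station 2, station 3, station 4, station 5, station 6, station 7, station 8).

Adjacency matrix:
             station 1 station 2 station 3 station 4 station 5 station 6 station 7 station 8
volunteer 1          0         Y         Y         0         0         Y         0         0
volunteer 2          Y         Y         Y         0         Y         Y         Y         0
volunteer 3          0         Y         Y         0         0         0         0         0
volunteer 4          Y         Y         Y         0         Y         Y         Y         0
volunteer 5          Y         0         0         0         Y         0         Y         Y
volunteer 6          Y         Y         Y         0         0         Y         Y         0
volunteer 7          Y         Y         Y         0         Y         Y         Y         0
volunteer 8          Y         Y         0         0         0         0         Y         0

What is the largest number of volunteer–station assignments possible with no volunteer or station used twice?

One maximum matching: volunteer 1–station 6, volunteer 2–station 5, volunteer 3–station 3, volunteer 4–station 1, volunteer 5–station 8, volunteer 6–station 2, volunteer 7–station 7.
The set {volunteer 1, volunteer 2, volunteer 3, volunteer 4, volunteer 6, volunteer 7, volunteer 8} has only 6 neighbours ({station 1, station 2, station 3, station 5, station 6, station 7}), so by Hall's theorem at most 7 of the 8 volunteers can be matched.

7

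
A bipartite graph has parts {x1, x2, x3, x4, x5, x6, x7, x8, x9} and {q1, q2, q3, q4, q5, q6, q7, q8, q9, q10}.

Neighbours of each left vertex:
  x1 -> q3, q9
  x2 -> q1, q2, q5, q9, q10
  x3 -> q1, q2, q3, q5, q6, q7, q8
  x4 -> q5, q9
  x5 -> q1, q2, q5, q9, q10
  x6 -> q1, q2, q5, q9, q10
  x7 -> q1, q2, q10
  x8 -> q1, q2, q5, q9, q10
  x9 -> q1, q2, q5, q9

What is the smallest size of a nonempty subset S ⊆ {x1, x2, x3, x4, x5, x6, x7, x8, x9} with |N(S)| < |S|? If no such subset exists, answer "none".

6

Take S = {x2, x4, x5, x6, x7, x8}. Its neighbourhood is {q1, q2, q5, q9, q10}, so |N(S)| = 5 < |S| = 6.
Every subset of size less than 6 has at least as many neighbours as members, so 6 is the minimum.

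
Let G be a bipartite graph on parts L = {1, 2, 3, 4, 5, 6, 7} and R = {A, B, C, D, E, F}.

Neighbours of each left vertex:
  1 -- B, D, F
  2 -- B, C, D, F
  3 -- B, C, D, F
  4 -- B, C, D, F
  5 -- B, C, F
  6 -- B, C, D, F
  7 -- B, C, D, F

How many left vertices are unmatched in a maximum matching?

For example, pair 1→D, 2→C, 3→F, 4→B.
The set {1, 2, 3, 4, 5, 6, 7} has only 4 neighbours ({B, C, D, F}), so by Hall's theorem at most 4 of the 7 left vertices can be matched.
That matches 4 of the 7, leaving 3 unmatched; no matching can do better.

3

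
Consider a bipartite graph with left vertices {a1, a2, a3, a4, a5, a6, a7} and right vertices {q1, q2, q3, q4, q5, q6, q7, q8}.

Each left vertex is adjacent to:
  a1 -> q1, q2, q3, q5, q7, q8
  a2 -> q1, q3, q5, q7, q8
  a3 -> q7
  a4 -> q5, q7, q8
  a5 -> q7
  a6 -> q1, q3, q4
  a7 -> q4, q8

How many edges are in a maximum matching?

6

A valid assignment of size 6: a1→q1, a2→q3, a3→q7, a4→q5, a6→q4, a7→q8.
The set {a3, a5} has only 1 neighbour ({q7}), so by Hall's theorem at most 6 of the 7 left vertices can be matched.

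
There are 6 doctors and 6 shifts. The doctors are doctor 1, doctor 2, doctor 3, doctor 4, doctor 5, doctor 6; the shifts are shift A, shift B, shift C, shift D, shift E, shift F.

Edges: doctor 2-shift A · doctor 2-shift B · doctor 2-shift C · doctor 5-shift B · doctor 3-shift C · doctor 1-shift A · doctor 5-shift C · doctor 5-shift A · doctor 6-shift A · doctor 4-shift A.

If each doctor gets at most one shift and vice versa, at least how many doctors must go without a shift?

3

One maximum matching: doctor 1→shift A, doctor 2→shift B, doctor 3→shift C.
The set {doctor 1, doctor 2, doctor 3, doctor 4, doctor 5, doctor 6} has only 3 neighbours ({shift A, shift B, shift C}), so by Hall's theorem at most 3 of the 6 doctors can be matched.
That matches 3 of the 6, leaving 3 unmatched; no matching can do better.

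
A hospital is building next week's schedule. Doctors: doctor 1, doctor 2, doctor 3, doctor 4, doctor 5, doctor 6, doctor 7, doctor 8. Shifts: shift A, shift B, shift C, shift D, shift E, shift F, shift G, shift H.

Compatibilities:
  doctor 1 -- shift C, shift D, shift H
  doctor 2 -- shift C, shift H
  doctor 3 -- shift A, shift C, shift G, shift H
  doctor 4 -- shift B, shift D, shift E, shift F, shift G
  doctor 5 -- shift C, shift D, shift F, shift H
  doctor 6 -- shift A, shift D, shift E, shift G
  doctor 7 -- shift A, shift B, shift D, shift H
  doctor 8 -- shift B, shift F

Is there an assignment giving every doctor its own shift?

Yes

One maximum matching: doctor 1–shift H, doctor 2–shift C, doctor 3–shift G, doctor 4–shift B, doctor 5–shift D, doctor 6–shift E, doctor 7–shift A, doctor 8–shift F.
Every doctor is matched, so this is a perfect matching.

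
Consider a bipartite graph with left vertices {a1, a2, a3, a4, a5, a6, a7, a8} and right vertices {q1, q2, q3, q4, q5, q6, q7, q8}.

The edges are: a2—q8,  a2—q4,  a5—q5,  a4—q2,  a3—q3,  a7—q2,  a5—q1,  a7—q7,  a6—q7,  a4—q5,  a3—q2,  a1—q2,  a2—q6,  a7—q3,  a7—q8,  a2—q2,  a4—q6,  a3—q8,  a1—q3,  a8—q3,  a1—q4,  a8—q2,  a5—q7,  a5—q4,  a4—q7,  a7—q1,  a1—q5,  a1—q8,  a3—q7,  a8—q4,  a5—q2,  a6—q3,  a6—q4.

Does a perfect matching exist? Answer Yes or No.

Yes

One maximum matching: a1–q4, a2–q6, a3–q8, a4–q5, a5–q7, a6–q3, a7–q1, a8–q2.
All 8 left vertices are covered.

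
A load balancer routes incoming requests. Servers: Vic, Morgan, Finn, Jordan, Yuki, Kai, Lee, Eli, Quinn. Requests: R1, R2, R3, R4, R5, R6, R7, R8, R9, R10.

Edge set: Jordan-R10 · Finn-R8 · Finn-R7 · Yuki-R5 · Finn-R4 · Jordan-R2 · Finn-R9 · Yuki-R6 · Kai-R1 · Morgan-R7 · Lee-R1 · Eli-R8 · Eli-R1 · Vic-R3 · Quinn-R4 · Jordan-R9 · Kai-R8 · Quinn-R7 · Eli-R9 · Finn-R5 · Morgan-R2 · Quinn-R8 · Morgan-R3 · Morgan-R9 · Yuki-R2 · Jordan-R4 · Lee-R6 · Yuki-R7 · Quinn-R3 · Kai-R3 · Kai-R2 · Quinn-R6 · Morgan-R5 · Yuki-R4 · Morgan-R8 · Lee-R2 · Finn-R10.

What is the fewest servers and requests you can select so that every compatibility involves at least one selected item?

{Vic, Morgan, Finn, Jordan, Yuki, Kai, Lee, Eli, Quinn} is a vertex cover of size 9: every edge has an endpoint in this set.
No smaller cover exists because Vic–R3, Morgan–R5, Finn–R4, Jordan–R10, Yuki–R2, Kai–R8, Lee–R1, Eli–R9, Quinn–R6 is a matching of size 9, and a cover must include an endpoint of each of these disjoint edges (König's theorem).

9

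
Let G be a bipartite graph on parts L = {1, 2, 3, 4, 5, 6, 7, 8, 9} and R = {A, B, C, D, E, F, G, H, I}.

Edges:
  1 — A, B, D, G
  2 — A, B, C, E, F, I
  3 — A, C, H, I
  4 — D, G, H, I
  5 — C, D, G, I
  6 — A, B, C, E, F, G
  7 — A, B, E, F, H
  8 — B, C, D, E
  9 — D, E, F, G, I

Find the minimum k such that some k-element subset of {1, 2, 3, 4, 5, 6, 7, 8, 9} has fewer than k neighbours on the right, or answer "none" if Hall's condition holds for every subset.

A matching saturating every left vertex exists, for instance 1→B, 2→I, 3→C, 4→H, 5→D, 6→F, 7→A, 8→E, 9→G.
By Hall's marriage theorem, this means |N(S)| ≥ |S| for every subset S, so no violating subset exists.

none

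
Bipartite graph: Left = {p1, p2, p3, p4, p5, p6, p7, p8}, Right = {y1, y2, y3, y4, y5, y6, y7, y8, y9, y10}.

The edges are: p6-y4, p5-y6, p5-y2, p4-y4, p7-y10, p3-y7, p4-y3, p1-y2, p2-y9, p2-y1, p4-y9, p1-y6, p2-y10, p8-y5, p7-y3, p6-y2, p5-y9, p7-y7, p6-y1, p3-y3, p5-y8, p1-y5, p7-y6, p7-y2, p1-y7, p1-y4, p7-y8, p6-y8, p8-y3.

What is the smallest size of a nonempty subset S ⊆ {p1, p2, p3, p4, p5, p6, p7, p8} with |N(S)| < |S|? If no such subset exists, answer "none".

A matching saturating every left vertex exists, for instance p1→y4, p2→y10, p3→y7, p4→y9, p5→y8, p6→y1, p7→y6, p8→y3.
By Hall's marriage theorem, this means |N(S)| ≥ |S| for every subset S, so no violating subset exists.

none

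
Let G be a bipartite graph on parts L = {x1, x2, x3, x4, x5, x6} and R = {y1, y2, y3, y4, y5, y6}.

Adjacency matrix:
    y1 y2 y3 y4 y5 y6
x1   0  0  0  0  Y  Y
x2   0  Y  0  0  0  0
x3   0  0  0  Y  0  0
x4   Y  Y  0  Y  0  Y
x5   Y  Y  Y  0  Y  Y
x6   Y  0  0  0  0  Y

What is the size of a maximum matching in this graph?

A valid assignment of size 6: x1-y5, x2-y2, x3-y4, x4-y6, x5-y3, x6-y1.
All 6 left vertices are matched, so no larger matching exists.

6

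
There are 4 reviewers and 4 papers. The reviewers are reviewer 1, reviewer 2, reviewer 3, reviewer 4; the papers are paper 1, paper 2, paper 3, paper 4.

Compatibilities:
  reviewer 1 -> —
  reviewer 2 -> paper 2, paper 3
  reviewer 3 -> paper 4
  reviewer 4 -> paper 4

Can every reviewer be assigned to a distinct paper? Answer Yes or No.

The set {reviewer 1, reviewer 3, reviewer 4} has only 1 neighbour ({paper 4}), so by Hall's theorem at most 2 of the 4 reviewers can be matched.
Hence no matching covers every reviewer.

No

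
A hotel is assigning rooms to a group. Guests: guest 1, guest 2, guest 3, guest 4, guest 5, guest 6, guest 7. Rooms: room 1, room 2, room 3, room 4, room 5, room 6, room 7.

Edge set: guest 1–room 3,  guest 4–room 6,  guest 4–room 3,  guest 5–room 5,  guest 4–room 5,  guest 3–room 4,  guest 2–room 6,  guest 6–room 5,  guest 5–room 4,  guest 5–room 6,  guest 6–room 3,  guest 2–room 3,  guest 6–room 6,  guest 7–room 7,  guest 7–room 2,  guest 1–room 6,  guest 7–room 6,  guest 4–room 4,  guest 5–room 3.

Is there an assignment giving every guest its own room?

The set {guest 1, guest 2, guest 3, guest 4, guest 5, guest 6} has only 4 neighbours ({room 3, room 4, room 5, room 6}), so by Hall's theorem at most 5 of the 7 guests can be matched.
Hence no matching covers every guest.

No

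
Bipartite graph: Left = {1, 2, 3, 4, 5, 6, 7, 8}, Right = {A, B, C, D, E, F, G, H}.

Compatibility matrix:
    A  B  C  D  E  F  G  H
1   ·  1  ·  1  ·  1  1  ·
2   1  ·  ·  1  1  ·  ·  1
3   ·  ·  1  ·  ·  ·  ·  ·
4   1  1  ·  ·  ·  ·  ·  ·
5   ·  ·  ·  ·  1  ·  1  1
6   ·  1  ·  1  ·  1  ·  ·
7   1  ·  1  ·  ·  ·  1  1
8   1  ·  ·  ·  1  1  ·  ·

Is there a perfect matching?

Yes

A valid assignment of size 8: 1-F, 2-D, 3-C, 4-A, 5-G, 6-B, 7-H, 8-E.
All 8 left vertices are covered.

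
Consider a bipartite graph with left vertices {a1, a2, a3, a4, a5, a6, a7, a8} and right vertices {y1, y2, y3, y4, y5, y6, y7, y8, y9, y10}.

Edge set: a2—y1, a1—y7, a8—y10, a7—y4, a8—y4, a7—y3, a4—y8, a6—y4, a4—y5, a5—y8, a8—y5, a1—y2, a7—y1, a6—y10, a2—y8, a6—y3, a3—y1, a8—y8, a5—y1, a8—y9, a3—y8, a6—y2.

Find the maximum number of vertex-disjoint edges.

7

One maximum matching: a1-y7, a2-y8, a3-y1, a4-y5, a6-y3, a7-y4, a8-y10.
The set {a2, a3, a5} has only 2 neighbours ({y1, y8}), so by Hall's theorem at most 7 of the 8 left vertices can be matched.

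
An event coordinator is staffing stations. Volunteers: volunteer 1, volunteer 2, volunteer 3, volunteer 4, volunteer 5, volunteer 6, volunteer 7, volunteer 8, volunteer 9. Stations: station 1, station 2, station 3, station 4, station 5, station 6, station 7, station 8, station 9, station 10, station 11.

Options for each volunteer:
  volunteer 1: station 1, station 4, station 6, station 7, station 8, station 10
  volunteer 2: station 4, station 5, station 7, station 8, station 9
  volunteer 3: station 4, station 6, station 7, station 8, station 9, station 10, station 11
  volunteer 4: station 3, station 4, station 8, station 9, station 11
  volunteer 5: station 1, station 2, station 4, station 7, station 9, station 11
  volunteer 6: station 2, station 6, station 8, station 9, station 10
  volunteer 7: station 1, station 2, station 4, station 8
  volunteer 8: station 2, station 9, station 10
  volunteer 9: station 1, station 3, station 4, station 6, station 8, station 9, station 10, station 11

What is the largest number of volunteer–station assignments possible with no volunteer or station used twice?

A valid assignment of size 9: volunteer 1→station 6, volunteer 2→station 7, volunteer 3→station 11, volunteer 4→station 3, volunteer 5→station 2, volunteer 6→station 9, volunteer 7→station 1, volunteer 8→station 10, volunteer 9→station 8.
This saturates every volunteer, so 9 is the maximum.

9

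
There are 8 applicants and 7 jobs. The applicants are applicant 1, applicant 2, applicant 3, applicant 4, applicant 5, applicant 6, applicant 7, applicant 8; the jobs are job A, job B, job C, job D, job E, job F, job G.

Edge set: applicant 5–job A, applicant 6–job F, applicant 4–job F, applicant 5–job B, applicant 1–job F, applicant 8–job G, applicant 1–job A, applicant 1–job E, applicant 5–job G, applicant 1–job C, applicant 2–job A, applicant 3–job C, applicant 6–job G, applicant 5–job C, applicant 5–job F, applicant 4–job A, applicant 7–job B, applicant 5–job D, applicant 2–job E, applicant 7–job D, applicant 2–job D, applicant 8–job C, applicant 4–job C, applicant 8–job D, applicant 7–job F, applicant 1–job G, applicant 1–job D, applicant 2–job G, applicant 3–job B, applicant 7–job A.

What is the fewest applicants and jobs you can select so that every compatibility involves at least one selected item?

7

The 7 edges applicant 1–job E, applicant 2–job G, applicant 3–job B, applicant 4–job C, applicant 5–job D, applicant 6–job F, applicant 7–job A form a matching, so any vertex cover needs at least 7 vertices (one per matched edge).
Conversely {job A, job B, job C, job D, job E, job F, job G} meets every edge and has exactly 7 vertices, so 7 is optimal.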